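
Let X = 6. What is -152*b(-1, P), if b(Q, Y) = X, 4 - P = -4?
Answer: -912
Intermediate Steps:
P = 8 (P = 4 - 1*(-4) = 4 + 4 = 8)
b(Q, Y) = 6
-152*b(-1, P) = -152*6 = -912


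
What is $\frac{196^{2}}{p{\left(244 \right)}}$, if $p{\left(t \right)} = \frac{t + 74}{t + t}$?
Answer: $\frac{9373504}{159} \approx 58953.0$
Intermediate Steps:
$p{\left(t \right)} = \frac{74 + t}{2 t}$
$\frac{196^{2}}{p{\left(244 \right)}} = \frac{196^{2}}{\frac{1}{2} \cdot \frac{1}{244} \left(74 + 244\right)} = \frac{38416}{\frac{1}{2} \cdot \frac{1}{244} \cdot 318} = \frac{38416}{\frac{159}{244}} = 38416 \cdot \frac{244}{159} = \frac{9373504}{159}$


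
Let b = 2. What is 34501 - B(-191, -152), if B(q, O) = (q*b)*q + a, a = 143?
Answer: -38604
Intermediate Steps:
B(q, O) = 143 + 2*q² (B(q, O) = (q*2)*q + 143 = (2*q)*q + 143 = 2*q² + 143 = 143 + 2*q²)
34501 - B(-191, -152) = 34501 - (143 + 2*(-191)²) = 34501 - (143 + 2*36481) = 34501 - (143 + 72962) = 34501 - 1*73105 = 34501 - 73105 = -38604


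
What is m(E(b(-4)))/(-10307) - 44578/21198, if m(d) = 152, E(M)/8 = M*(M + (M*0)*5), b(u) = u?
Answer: -231343771/109243893 ≈ -2.1177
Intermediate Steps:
E(M) = 8*M² (E(M) = 8*(M*(M + (M*0)*5)) = 8*(M*(M + 0*5)) = 8*(M*(M + 0)) = 8*(M*M) = 8*M²)
m(E(b(-4)))/(-10307) - 44578/21198 = 152/(-10307) - 44578/21198 = 152*(-1/10307) - 44578*1/21198 = -152/10307 - 22289/10599 = -231343771/109243893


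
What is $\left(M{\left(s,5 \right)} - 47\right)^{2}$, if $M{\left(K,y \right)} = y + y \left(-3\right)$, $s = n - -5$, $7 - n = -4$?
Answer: $3249$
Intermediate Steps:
$n = 11$ ($n = 7 - -4 = 7 + 4 = 11$)
$s = 16$ ($s = 11 - -5 = 11 + 5 = 16$)
$M{\left(K,y \right)} = - 2 y$ ($M{\left(K,y \right)} = y - 3 y = - 2 y$)
$\left(M{\left(s,5 \right)} - 47\right)^{2} = \left(\left(-2\right) 5 - 47\right)^{2} = \left(-10 - 47\right)^{2} = \left(-57\right)^{2} = 3249$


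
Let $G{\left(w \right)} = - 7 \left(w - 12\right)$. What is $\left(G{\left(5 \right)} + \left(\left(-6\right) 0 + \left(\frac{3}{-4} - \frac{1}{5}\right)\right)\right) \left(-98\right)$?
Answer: $- \frac{47089}{10} \approx -4708.9$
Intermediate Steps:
$G{\left(w \right)} = 84 - 7 w$ ($G{\left(w \right)} = - 7 \left(-12 + w\right) = 84 - 7 w$)
$\left(G{\left(5 \right)} + \left(\left(-6\right) 0 + \left(\frac{3}{-4} - \frac{1}{5}\right)\right)\right) \left(-98\right) = \left(\left(84 - 35\right) + \left(\left(-6\right) 0 + \left(\frac{3}{-4} - \frac{1}{5}\right)\right)\right) \left(-98\right) = \left(\left(84 - 35\right) + \left(0 + \left(3 \left(- \frac{1}{4}\right) - \frac{1}{5}\right)\right)\right) \left(-98\right) = \left(49 + \left(0 - \frac{19}{20}\right)\right) \left(-98\right) = \left(49 - \frac{19}{20}\right) \left(-98\right) = \frac{961}{20} \left(-98\right) = - \frac{47089}{10}$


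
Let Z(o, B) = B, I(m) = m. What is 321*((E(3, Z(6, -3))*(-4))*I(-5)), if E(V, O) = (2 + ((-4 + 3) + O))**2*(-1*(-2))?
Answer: 51360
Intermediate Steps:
E(V, O) = 2*(1 + O)**2 (E(V, O) = (2 + (-1 + O))**2*2 = (1 + O)**2*2 = 2*(1 + O)**2)
321*((E(3, Z(6, -3))*(-4))*I(-5)) = 321*(((2*(1 - 3)**2)*(-4))*(-5)) = 321*(((2*(-2)**2)*(-4))*(-5)) = 321*(((2*4)*(-4))*(-5)) = 321*((8*(-4))*(-5)) = 321*(-32*(-5)) = 321*160 = 51360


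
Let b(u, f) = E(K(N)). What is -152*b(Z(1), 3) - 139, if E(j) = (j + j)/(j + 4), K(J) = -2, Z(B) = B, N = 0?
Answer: 165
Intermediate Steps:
E(j) = 2*j/(4 + j) (E(j) = (2*j)/(4 + j) = 2*j/(4 + j))
b(u, f) = -2 (b(u, f) = 2*(-2)/(4 - 2) = 2*(-2)/2 = 2*(-2)*(½) = -2)
-152*b(Z(1), 3) - 139 = -152*(-2) - 139 = 304 - 139 = 165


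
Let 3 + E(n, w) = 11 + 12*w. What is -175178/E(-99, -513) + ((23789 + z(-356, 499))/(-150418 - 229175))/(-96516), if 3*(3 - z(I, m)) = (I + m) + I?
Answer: 229212898023271/8044394072508 ≈ 28.493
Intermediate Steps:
E(n, w) = 8 + 12*w (E(n, w) = -3 + (11 + 12*w) = 8 + 12*w)
z(I, m) = 3 - 2*I/3 - m/3 (z(I, m) = 3 - ((I + m) + I)/3 = 3 - (m + 2*I)/3 = 3 + (-2*I/3 - m/3) = 3 - 2*I/3 - m/3)
-175178/E(-99, -513) + ((23789 + z(-356, 499))/(-150418 - 229175))/(-96516) = -175178/(8 + 12*(-513)) + ((23789 + (3 - ⅔*(-356) - ⅓*499))/(-150418 - 229175))/(-96516) = -175178/(8 - 6156) + ((23789 + (3 + 712/3 - 499/3))/(-379593))*(-1/96516) = -175178/(-6148) + ((23789 + 74)*(-1/379593))*(-1/96516) = -175178*(-1/6148) + (23863*(-1/379593))*(-1/96516) = 87589/3074 - 23863/379593*(-1/96516) = 87589/3074 + 3409/5233828284 = 229212898023271/8044394072508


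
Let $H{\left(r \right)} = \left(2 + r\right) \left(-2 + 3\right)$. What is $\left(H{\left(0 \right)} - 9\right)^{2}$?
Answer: $49$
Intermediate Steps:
$H{\left(r \right)} = 2 + r$ ($H{\left(r \right)} = \left(2 + r\right) 1 = 2 + r$)
$\left(H{\left(0 \right)} - 9\right)^{2} = \left(\left(2 + 0\right) - 9\right)^{2} = \left(2 - 9\right)^{2} = \left(-7\right)^{2} = 49$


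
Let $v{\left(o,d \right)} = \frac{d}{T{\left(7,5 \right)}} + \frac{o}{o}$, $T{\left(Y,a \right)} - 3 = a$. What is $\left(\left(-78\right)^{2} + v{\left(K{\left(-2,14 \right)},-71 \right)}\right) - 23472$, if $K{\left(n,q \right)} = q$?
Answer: $- \frac{139167}{8} \approx -17396.0$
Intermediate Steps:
$T{\left(Y,a \right)} = 3 + a$
$v{\left(o,d \right)} = 1 + \frac{d}{8}$ ($v{\left(o,d \right)} = \frac{d}{3 + 5} + \frac{o}{o} = \frac{d}{8} + 1 = 1 + \frac{d}{8}$)
$\left(\left(-78\right)^{2} + v{\left(K{\left(-2,14 \right)},-71 \right)}\right) - 23472 = \left(\left(-78\right)^{2} + \left(1 + \frac{1}{8} \left(-71\right)\right)\right) - 23472 = \left(6084 + \left(1 - \frac{71}{8}\right)\right) - 23472 = \left(6084 - \frac{63}{8}\right) - 23472 = \frac{48609}{8} - 23472 = - \frac{139167}{8}$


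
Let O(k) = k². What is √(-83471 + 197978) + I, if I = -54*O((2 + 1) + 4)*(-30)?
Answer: 79380 + 3*√12723 ≈ 79718.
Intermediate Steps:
I = 79380 (I = -54*((2 + 1) + 4)²*(-30) = -54*(3 + 4)²*(-30) = -54*7²*(-30) = -54*49*(-30) = -2646*(-30) = 79380)
√(-83471 + 197978) + I = √(-83471 + 197978) + 79380 = √114507 + 79380 = 3*√12723 + 79380 = 79380 + 3*√12723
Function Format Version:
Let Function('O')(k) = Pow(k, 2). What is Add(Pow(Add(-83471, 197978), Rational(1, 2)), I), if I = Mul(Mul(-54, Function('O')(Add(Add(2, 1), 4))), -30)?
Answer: Add(79380, Mul(3, Pow(12723, Rational(1, 2)))) ≈ 79718.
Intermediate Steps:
I = 79380 (I = Mul(Mul(-54, Pow(Add(Add(2, 1), 4), 2)), -30) = Mul(Mul(-54, Pow(Add(3, 4), 2)), -30) = Mul(Mul(-54, Pow(7, 2)), -30) = Mul(Mul(-54, 49), -30) = Mul(-2646, -30) = 79380)
Add(Pow(Add(-83471, 197978), Rational(1, 2)), I) = Add(Pow(Add(-83471, 197978), Rational(1, 2)), 79380) = Add(Pow(114507, Rational(1, 2)), 79380) = Add(Mul(3, Pow(12723, Rational(1, 2))), 79380) = Add(79380, Mul(3, Pow(12723, Rational(1, 2))))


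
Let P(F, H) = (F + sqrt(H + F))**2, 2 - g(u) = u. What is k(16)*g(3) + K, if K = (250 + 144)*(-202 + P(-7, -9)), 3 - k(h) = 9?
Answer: -66580 - 22064*I ≈ -66580.0 - 22064.0*I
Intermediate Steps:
k(h) = -6 (k(h) = 3 - 1*9 = 3 - 9 = -6)
g(u) = 2 - u
P(F, H) = (F + sqrt(F + H))**2
K = -79588 + 394*(-7 + 4*I)**2 (K = (250 + 144)*(-202 + (-7 + sqrt(-7 - 9))**2) = 394*(-202 + (-7 + sqrt(-16))**2) = 394*(-202 + (-7 + 4*I)**2) = -79588 + 394*(-7 + 4*I)**2 ≈ -66586.0 - 22064.0*I)
k(16)*g(3) + K = -6*(2 - 1*3) + (-66586 - 22064*I) = -6*(2 - 3) + (-66586 - 22064*I) = -6*(-1) + (-66586 - 22064*I) = 6 + (-66586 - 22064*I) = -66580 - 22064*I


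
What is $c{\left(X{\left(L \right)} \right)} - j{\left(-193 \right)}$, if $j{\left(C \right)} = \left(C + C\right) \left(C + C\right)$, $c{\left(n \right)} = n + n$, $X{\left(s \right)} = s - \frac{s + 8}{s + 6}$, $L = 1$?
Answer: $- \frac{1042976}{7} \approx -1.49 \cdot 10^{5}$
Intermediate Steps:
$X{\left(s \right)} = s - \frac{8 + s}{6 + s}$
$c{\left(n \right)} = 2 n$
$j{\left(C \right)} = 4 C^{2}$ ($j{\left(C \right)} = 2 C 2 C = 4 C^{2}$)
$c{\left(X{\left(L \right)} \right)} - j{\left(-193 \right)} = 2 \frac{-8 + 1^{2} + 5 \cdot 1}{6 + 1} - 4 \left(-193\right)^{2} = 2 \frac{-8 + 1 + 5}{7} - 4 \cdot 37249 = 2 \cdot \frac{1}{7} \left(-2\right) - 148996 = 2 \left(- \frac{2}{7}\right) - 148996 = - \frac{4}{7} - 148996 = - \frac{1042976}{7}$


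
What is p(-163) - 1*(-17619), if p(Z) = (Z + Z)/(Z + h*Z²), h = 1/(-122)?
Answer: 5021659/285 ≈ 17620.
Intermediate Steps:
h = -1/122 ≈ -0.0081967
p(Z) = 2*Z/(Z - Z²/122) (p(Z) = (Z + Z)/(Z - Z²/122) = (2*Z)/(Z - Z²/122) = 2*Z/(Z - Z²/122))
p(-163) - 1*(-17619) = 244/(122 - 1*(-163)) - 1*(-17619) = 244/(122 + 163) + 17619 = 244/285 + 17619 = 5021659/285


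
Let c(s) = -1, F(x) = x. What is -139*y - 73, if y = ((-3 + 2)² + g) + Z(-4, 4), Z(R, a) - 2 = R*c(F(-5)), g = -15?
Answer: 1039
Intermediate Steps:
Z(R, a) = 2 - R (Z(R, a) = 2 + R*(-1) = 2 - R)
y = -8 (y = ((-3 + 2)² - 15) + (2 - 1*(-4)) = ((-1)² - 15) + (2 + 4) = (1 - 15) + 6 = -14 + 6 = -8)
-139*y - 73 = -139*(-8) - 73 = 1112 - 73 = 1039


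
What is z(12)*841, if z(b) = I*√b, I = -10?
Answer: -16820*√3 ≈ -29133.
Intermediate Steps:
z(b) = -10*√b
z(12)*841 = -20*√3*841 = -16820*√3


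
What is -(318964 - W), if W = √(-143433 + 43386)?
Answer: -318964 + I*√100047 ≈ -3.1896e+5 + 316.3*I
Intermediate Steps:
W = I*√100047 (W = √(-100047) = I*√100047 ≈ 316.3*I)
-(318964 - W) = -(318964 - I*√100047) = -318964 + I*√100047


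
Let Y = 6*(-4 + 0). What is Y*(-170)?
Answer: 4080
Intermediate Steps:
Y = -24 (Y = 6*(-4) = -24)
Y*(-170) = -24*(-170) = 4080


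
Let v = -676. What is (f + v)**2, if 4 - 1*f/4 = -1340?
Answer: 22090000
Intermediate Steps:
f = 5376 (f = 16 - 4*(-1340) = 16 + 5360 = 5376)
(f + v)**2 = (5376 - 676)**2 = 4700**2 = 22090000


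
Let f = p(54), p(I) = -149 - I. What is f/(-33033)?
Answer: 29/4719 ≈ 0.0061454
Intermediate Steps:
f = -203 (f = -149 - 1*54 = -149 - 54 = -203)
f/(-33033) = -203/(-33033) = -203*(-1/33033) = 29/4719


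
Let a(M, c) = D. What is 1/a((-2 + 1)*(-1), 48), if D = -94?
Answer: -1/94 ≈ -0.010638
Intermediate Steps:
a(M, c) = -94
1/a((-2 + 1)*(-1), 48) = 1/(-94) = -1/94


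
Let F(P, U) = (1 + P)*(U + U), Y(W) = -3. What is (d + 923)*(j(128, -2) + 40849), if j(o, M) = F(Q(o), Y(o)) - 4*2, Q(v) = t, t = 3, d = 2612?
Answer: 144288095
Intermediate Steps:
Q(v) = 3
F(P, U) = 2*U*(1 + P) (F(P, U) = (1 + P)*(2*U) = 2*U*(1 + P))
j(o, M) = -32 (j(o, M) = 2*(-3)*(1 + 3) - 4*2 = 2*(-3)*4 - 8 = -24 - 8 = -32)
(d + 923)*(j(128, -2) + 40849) = (2612 + 923)*(-32 + 40849) = 3535*40817 = 144288095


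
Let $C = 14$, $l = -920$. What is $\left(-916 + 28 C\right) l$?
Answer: $482080$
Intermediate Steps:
$\left(-916 + 28 C\right) l = \left(-916 + 28 \cdot 14\right) \left(-920\right) = \left(-916 + 392\right) \left(-920\right) = \left(-524\right) \left(-920\right) = 482080$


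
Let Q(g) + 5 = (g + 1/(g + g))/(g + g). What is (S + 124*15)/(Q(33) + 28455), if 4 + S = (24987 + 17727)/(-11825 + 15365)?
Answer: 2400502302/36559461805 ≈ 0.065660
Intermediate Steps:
Q(g) = -5 + (g + 1/(2*g))/(2*g) (Q(g) = -5 + (g + 1/(g + g))/(g + g) = -5 + (g + 1/(2*g))/((2*g)) = -5 + (g + 1/(2*g))*(1/(2*g)) = -5 + (g + 1/(2*g))/(2*g))
S = 4759/590 (S = -4 + (24987 + 17727)/(-11825 + 15365) = -4 + 42714/3540 = -4 + 42714*(1/3540) = -4 + 7119/590 = 4759/590 ≈ 8.0661)
(S + 124*15)/(Q(33) + 28455) = (4759/590 + 124*15)/((-9/2 + (¼)/33²) + 28455) = (4759/590 + 1860)/((-9/2 + (¼)*(1/1089)) + 28455) = 1102159/(590*((-9/2 + 1/4356) + 28455)) = 1102159/(590*(-19601/4356 + 28455)) = 1102159/(590*(123930379/4356)) = (1102159/590)*(4356/123930379) = 2400502302/36559461805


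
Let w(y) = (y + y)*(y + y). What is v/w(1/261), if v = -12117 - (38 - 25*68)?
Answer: -712205055/4 ≈ -1.7805e+8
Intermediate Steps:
w(y) = 4*y² (w(y) = (2*y)*(2*y) = 4*y²)
v = -10455 (v = -12117 - (38 - 1700) = -12117 - 1*(-1662) = -12117 + 1662 = -10455)
v/w(1/261) = -10455/(4*(1/261)²) = -10455/(4*(1/68121)) = -10455/4/68121 = -10455*68121/4 = -712205055/4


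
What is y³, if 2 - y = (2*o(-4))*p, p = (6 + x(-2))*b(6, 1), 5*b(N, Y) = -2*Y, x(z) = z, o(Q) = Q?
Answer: -157464/125 ≈ -1259.7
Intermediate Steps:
b(N, Y) = -2*Y/5 (b(N, Y) = (-2*Y)/5 = -2*Y/5)
p = -8/5 (p = (6 - 2)*(-⅖*1) = 4*(-⅖) = -8/5 ≈ -1.6000)
y = -54/5 (y = 2 - 2*(-4)*(-8)/5 = 2 - (-8)*(-8)/5 = 2 - 1*64/5 = 2 - 64/5 = -54/5 ≈ -10.800)
y³ = (-54/5)³ = -157464/125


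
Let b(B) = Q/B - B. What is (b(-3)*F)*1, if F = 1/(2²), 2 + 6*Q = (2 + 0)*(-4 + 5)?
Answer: ¾ ≈ 0.75000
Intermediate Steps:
Q = 0 (Q = -⅓ + ((2 + 0)*(-4 + 5))/6 = -⅓ + (2*1)/6 = -⅓ + (⅙)*2 = -⅓ + ⅓ = 0)
F = ¼ (F = 1/4 = ¼ ≈ 0.25000)
b(B) = -B (b(B) = 0/B - B = 0 - B = -B)
(b(-3)*F)*1 = (-1*(-3)*(¼))*1 = (3*(¼))*1 = (¾)*1 = ¾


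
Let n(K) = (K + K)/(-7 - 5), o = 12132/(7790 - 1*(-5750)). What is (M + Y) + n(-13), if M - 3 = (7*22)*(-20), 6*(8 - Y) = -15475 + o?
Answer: -9907543/20310 ≈ -487.82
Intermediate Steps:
o = 3033/3385 (o = 12132/(7790 + 5750) = 12132/13540 = 12132*(1/13540) = 3033/3385 ≈ 0.89601)
n(K) = -K/6 (n(K) = (2*K)/(-12) = (2*K)*(-1/12) = -K/6)
Y = 26271161/10155 (Y = 8 - (-15475 + 3033/3385)/6 = 8 - ⅙*(-52379842/3385) = 8 + 26189921/10155 = 26271161/10155 ≈ 2587.0)
M = -3077 (M = 3 + (7*22)*(-20) = 3 + 154*(-20) = 3 - 3080 = -3077)
(M + Y) + n(-13) = (-3077 + 26271161/10155) - ⅙*(-13) = -4975774/10155 + 13/6 = -9907543/20310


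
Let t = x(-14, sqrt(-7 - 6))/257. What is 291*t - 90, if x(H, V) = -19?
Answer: -28659/257 ≈ -111.51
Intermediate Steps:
t = -19/257 ≈ -0.073930
291*t - 90 = 291*(-19/257) - 90 = -5529/257 - 90 = -28659/257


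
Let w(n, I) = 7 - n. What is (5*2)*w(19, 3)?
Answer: -120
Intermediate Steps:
(5*2)*w(19, 3) = (5*2)*(7 - 1*19) = 10*(7 - 19) = 10*(-12) = -120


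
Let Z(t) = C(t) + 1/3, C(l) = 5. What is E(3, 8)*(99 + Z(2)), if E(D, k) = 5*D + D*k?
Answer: 4069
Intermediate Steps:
Z(t) = 16/3 (Z(t) = 5 + 1/3 = 5 + ⅓ = 16/3)
E(3, 8)*(99 + Z(2)) = (3*(5 + 8))*(99 + 16/3) = (3*13)*(313/3) = 39*(313/3) = 4069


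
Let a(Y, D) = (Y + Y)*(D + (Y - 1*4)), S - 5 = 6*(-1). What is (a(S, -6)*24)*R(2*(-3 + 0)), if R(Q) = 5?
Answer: 2640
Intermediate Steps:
S = -1 (S = 5 + 6*(-1) = 5 - 6 = -1)
a(Y, D) = 2*Y*(-4 + D + Y) (a(Y, D) = (2*Y)*(D + (Y - 4)) = (2*Y)*(D + (-4 + Y)) = (2*Y)*(-4 + D + Y) = 2*Y*(-4 + D + Y))
(a(S, -6)*24)*R(2*(-3 + 0)) = ((2*(-1)*(-4 - 6 - 1))*24)*5 = ((2*(-1)*(-11))*24)*5 = (22*24)*5 = 528*5 = 2640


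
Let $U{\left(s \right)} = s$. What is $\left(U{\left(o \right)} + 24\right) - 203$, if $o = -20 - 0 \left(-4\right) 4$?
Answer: $-199$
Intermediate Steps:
$o = -20$ ($o = -20 - 0 \cdot 4 = -20 - 0 = -20 + 0 = -20$)
$\left(U{\left(o \right)} + 24\right) - 203 = \left(-20 + 24\right) - 203 = 4 - 203 = -199$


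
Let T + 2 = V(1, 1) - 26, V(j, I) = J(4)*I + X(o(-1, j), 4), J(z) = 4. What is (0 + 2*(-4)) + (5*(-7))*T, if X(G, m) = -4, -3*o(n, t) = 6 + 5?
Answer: 972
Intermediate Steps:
o(n, t) = -11/3 (o(n, t) = -(6 + 5)/3 = -1/3*11 = -11/3)
V(j, I) = -4 + 4*I (V(j, I) = 4*I - 4 = -4 + 4*I)
T = -28 (T = -2 + ((-4 + 4*1) - 26) = -2 + ((-4 + 4) - 26) = -2 + (0 - 26) = -2 - 26 = -28)
(0 + 2*(-4)) + (5*(-7))*T = (0 + 2*(-4)) + (5*(-7))*(-28) = (0 - 8) - 35*(-28) = -8 + 980 = 972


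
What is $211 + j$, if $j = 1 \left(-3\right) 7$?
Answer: $190$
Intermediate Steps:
$j = -21$ ($j = \left(-3\right) 7 = -21$)
$211 + j = 211 - 21 = 190$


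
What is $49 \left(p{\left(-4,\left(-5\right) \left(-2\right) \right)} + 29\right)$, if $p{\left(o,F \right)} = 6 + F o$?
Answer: $-245$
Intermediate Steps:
$49 \left(p{\left(-4,\left(-5\right) \left(-2\right) \right)} + 29\right) = 49 \left(\left(6 + \left(-5\right) \left(-2\right) \left(-4\right)\right) + 29\right) = 49 \left(\left(6 + 10 \left(-4\right)\right) + 29\right) = 49 \left(\left(6 - 40\right) + 29\right) = 49 \left(-34 + 29\right) = 49 \left(-5\right) = -245$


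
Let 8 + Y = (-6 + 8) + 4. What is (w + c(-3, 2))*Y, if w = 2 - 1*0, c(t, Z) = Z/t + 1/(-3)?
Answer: -2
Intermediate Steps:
Y = -2 (Y = -8 + ((-6 + 8) + 4) = -8 + (2 + 4) = -8 + 6 = -2)
c(t, Z) = -⅓ + Z/t (c(t, Z) = Z/t + 1*(-⅓) = Z/t - ⅓ = -⅓ + Z/t)
w = 2 (w = 2 + 0 = 2)
(w + c(-3, 2))*Y = (2 + (2 - ⅓*(-3))/(-3))*(-2) = (2 - (2 + 1)/3)*(-2) = (2 - ⅓*3)*(-2) = (2 - 1)*(-2) = 1*(-2) = -2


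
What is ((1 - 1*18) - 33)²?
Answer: 2500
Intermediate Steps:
((1 - 1*18) - 33)² = ((1 - 18) - 33)² = (-17 - 33)² = (-50)² = 2500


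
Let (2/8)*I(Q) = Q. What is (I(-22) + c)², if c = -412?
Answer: 250000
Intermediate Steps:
I(Q) = 4*Q
(I(-22) + c)² = (4*(-22) - 412)² = (-88 - 412)² = (-500)² = 250000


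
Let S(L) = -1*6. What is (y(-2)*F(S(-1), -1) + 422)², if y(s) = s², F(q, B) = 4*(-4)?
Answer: 128164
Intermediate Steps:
S(L) = -6
F(q, B) = -16
(y(-2)*F(S(-1), -1) + 422)² = ((-2)²*(-16) + 422)² = (4*(-16) + 422)² = (-64 + 422)² = 358² = 128164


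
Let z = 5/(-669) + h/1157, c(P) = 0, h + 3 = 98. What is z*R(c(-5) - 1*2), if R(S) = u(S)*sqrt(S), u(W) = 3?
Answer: 57770*I*sqrt(2)/258011 ≈ 0.31665*I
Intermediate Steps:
h = 95 (h = -3 + 98 = 95)
z = 57770/774033 (z = 5/(-669) + 95/1157 = 5*(-1/669) + 95*(1/1157) = -5/669 + 95/1157 = 57770/774033 ≈ 0.074635)
R(S) = 3*sqrt(S)
z*R(c(-5) - 1*2) = 57770*(3*sqrt(0 - 1*2))/774033 = 57770*(3*sqrt(0 - 2))/774033 = 57770*(3*sqrt(-2))/774033 = 57770*(3*(I*sqrt(2)))/774033 = 57770*(3*I*sqrt(2))/774033 = 57770*I*sqrt(2)/258011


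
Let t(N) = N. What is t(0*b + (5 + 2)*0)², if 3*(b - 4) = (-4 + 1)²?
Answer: 0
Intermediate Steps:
b = 7 (b = 4 + (-4 + 1)²/3 = 4 + (⅓)*(-3)² = 4 + (⅓)*9 = 4 + 3 = 7)
t(0*b + (5 + 2)*0)² = (0*7 + (5 + 2)*0)² = (0 + 7*0)² = (0 + 0)² = 0² = 0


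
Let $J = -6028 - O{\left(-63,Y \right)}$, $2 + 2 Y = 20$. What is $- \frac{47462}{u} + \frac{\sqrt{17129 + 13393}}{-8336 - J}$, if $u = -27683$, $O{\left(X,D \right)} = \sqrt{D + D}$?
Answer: $\frac{2498}{1457} - \frac{1154 \sqrt{30522}}{2663423} - \frac{3 \sqrt{15261}}{2663423} \approx 1.6386$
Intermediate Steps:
$Y = 9$ ($Y = -1 + \frac{1}{2} \cdot 20 = -1 + 10 = 9$)
$O{\left(X,D \right)} = \sqrt{2} \sqrt{D}$ ($O{\left(X,D \right)} = \sqrt{2 D} = \sqrt{2} \sqrt{D}$)
$J = -6028 - 3 \sqrt{2}$ ($J = -6028 - \sqrt{2} \sqrt{9} = -6028 - \sqrt{2} \cdot 3 = -6028 - 3 \sqrt{2} \approx -6032.2$)
$- \frac{47462}{u} + \frac{\sqrt{17129 + 13393}}{-8336 - J} = - \frac{47462}{-27683} + \frac{\sqrt{17129 + 13393}}{-8336 - \left(-6028 - 3 \sqrt{2}\right)} = \left(-47462\right) \left(- \frac{1}{27683}\right) + \frac{\sqrt{30522}}{-8336 + \left(6028 + 3 \sqrt{2}\right)} = \frac{2498}{1457} + \frac{\sqrt{30522}}{-2308 + 3 \sqrt{2}}$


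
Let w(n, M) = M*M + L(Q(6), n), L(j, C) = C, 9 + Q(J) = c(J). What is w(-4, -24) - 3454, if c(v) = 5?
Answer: -2882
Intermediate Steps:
Q(J) = -4 (Q(J) = -9 + 5 = -4)
w(n, M) = n + M**2 (w(n, M) = M*M + n = M**2 + n = n + M**2)
w(-4, -24) - 3454 = (-4 + (-24)**2) - 3454 = (-4 + 576) - 3454 = 572 - 3454 = -2882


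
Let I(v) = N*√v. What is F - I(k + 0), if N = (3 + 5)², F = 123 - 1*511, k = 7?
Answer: -388 - 64*√7 ≈ -557.33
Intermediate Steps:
F = -388 (F = 123 - 511 = -388)
N = 64 (N = 8² = 64)
I(v) = 64*√v
F - I(k + 0) = -388 - 64*√(7 + 0) = -388 - 64*√7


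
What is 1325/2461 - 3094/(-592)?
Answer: 4199367/728456 ≈ 5.7647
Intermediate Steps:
1325/2461 - 3094/(-592) = 1325*(1/2461) - 3094*(-1/592) = 1325/2461 + 1547/296 = 4199367/728456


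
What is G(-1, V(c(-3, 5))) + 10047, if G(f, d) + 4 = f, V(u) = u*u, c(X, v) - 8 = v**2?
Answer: 10042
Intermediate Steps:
c(X, v) = 8 + v**2
V(u) = u**2
G(f, d) = -4 + f
G(-1, V(c(-3, 5))) + 10047 = (-4 - 1) + 10047 = -5 + 10047 = 10042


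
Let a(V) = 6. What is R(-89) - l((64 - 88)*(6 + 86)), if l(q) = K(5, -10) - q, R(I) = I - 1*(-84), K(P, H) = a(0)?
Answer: -2219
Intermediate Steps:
K(P, H) = 6
R(I) = 84 + I (R(I) = I + 84 = 84 + I)
l(q) = 6 - q
R(-89) - l((64 - 88)*(6 + 86)) = (84 - 89) - (6 - (64 - 88)*(6 + 86)) = -5 - (6 - (-24)*92) = -5 - (6 - 1*(-2208)) = -5 - (6 + 2208) = -5 - 1*2214 = -5 - 2214 = -2219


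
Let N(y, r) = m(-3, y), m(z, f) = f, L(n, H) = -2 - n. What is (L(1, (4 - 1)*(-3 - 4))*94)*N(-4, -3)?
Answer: 1128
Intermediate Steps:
N(y, r) = y
(L(1, (4 - 1)*(-3 - 4))*94)*N(-4, -3) = ((-2 - 1*1)*94)*(-4) = ((-2 - 1)*94)*(-4) = -3*94*(-4) = -282*(-4) = 1128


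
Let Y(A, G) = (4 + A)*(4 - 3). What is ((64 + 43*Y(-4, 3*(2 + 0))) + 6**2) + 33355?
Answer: 33455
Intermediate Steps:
Y(A, G) = 4 + A (Y(A, G) = (4 + A)*1 = 4 + A)
((64 + 43*Y(-4, 3*(2 + 0))) + 6**2) + 33355 = ((64 + 43*(4 - 4)) + 6**2) + 33355 = ((64 + 43*0) + 36) + 33355 = ((64 + 0) + 36) + 33355 = (64 + 36) + 33355 = 100 + 33355 = 33455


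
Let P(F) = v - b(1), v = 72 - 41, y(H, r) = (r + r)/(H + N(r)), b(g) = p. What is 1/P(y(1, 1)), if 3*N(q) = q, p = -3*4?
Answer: 1/43 ≈ 0.023256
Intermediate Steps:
p = -12
N(q) = q/3
b(g) = -12
y(H, r) = 2*r/(H + r/3) (y(H, r) = (r + r)/(H + r/3) = (2*r)/(H + r/3) = 2*r/(H + r/3))
v = 31
P(F) = 43 (P(F) = 31 - 1*(-12) = 31 + 12 = 43)
1/P(y(1, 1)) = 1/43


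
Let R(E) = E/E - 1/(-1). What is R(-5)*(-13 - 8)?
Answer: -42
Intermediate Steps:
R(E) = 2 (R(E) = 1 - 1*(-1) = 1 + 1 = 2)
R(-5)*(-13 - 8) = 2*(-13 - 8) = 2*(-21) = -42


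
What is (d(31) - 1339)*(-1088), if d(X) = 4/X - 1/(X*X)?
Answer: 1399881728/961 ≈ 1.4567e+6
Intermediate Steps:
d(X) = -1/X² + 4/X (d(X) = 4/X - 1/(X²) = 4/X - 1/X² = -1/X² + 4/X)
(d(31) - 1339)*(-1088) = ((-1 + 4*31)/31² - 1339)*(-1088) = ((-1 + 124)/961 - 1339)*(-1088) = ((1/961)*123 - 1339)*(-1088) = (123/961 - 1339)*(-1088) = -1286656/961*(-1088) = 1399881728/961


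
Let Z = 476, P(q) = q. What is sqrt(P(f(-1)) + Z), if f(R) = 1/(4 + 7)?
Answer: sqrt(57607)/11 ≈ 21.820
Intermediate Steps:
f(R) = 1/11
sqrt(P(f(-1)) + Z) = sqrt(1/11 + 476) = sqrt(5237/11) = sqrt(57607)/11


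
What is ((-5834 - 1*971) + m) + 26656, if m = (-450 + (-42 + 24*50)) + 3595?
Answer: 24154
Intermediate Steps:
m = 4303 (m = (-450 + (-42 + 1200)) + 3595 = (-450 + 1158) + 3595 = 708 + 3595 = 4303)
((-5834 - 1*971) + m) + 26656 = ((-5834 - 1*971) + 4303) + 26656 = ((-5834 - 971) + 4303) + 26656 = (-6805 + 4303) + 26656 = -2502 + 26656 = 24154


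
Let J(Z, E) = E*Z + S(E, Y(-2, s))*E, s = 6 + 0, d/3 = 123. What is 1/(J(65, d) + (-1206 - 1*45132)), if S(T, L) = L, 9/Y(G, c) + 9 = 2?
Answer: -7/159792 ≈ -4.3807e-5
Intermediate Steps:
d = 369 (d = 3*123 = 369)
s = 6
Y(G, c) = -9/7 (Y(G, c) = 9/(-9 + 2) = 9/(-7) = 9*(-1/7) = -9/7)
J(Z, E) = -9*E/7 + E*Z (J(Z, E) = E*Z - 9*E/7 = -9*E/7 + E*Z)
1/(J(65, d) + (-1206 - 1*45132)) = 1/((1/7)*369*(-9 + 7*65) + (-1206 - 1*45132)) = 1/((1/7)*369*(-9 + 455) + (-1206 - 45132)) = 1/((1/7)*369*446 - 46338) = 1/(164574/7 - 46338) = 1/(-159792/7) = -7/159792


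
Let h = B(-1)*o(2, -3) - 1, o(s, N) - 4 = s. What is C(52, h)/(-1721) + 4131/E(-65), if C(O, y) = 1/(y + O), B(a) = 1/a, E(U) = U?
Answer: -63985072/1006785 ≈ -63.554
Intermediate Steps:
o(s, N) = 4 + s
h = -7 (h = (4 + 2)/(-1) - 1 = -1*6 - 1 = -6 - 1 = -7)
C(O, y) = 1/(O + y)
C(52, h)/(-1721) + 4131/E(-65) = 1/((52 - 7)*(-1721)) + 4131/(-65) = -1/1721/45 + 4131*(-1/65) = (1/45)*(-1/1721) - 4131/65 = -1/77445 - 4131/65 = -63985072/1006785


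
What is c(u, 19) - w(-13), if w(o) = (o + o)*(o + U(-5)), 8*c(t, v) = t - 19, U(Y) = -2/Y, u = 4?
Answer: -13179/40 ≈ -329.48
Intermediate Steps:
c(t, v) = -19/8 + t/8 (c(t, v) = (t - 19)/8 = (-19 + t)/8 = -19/8 + t/8)
w(o) = 2*o*(2/5 + o) (w(o) = (o + o)*(o - 2/(-5)) = (2*o)*(o - 2*(-1/5)) = (2*o)*(o + 2/5) = (2*o)*(2/5 + o) = 2*o*(2/5 + o))
c(u, 19) - w(-13) = (-19/8 + (1/8)*4) - 2*(-13)*(2 + 5*(-13))/5 = (-19/8 + 1/2) - 2*(-13)*(2 - 65)/5 = -15/8 - 2*(-13)*(-63)/5 = -15/8 - 1*1638/5 = -15/8 - 1638/5 = -13179/40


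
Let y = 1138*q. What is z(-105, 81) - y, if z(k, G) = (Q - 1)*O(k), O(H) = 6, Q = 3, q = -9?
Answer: 10254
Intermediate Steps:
y = -10242 (y = 1138*(-9) = -10242)
z(k, G) = 12 (z(k, G) = (3 - 1)*6 = 2*6 = 12)
z(-105, 81) - y = 12 - 1*(-10242) = 12 + 10242 = 10254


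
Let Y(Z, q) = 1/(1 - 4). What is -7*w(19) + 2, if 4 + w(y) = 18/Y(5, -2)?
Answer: 408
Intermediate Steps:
Y(Z, q) = -1/3 (Y(Z, q) = 1/(-3) = -1/3)
w(y) = -58 (w(y) = -4 + 18/(-1/3) = -4 + 18*(-3) = -4 - 54 = -58)
-7*w(19) + 2 = -7*(-58) + 2 = 406 + 2 = 408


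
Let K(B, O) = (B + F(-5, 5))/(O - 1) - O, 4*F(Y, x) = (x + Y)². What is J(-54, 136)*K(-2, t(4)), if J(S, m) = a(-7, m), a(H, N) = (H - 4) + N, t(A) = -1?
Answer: 250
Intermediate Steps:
F(Y, x) = (Y + x)²/4 (F(Y, x) = (x + Y)²/4 = (Y + x)²/4)
a(H, N) = -4 + H + N (a(H, N) = (-4 + H) + N = -4 + H + N)
J(S, m) = -11 + m (J(S, m) = -4 - 7 + m = -11 + m)
K(B, O) = -O + B/(-1 + O) (K(B, O) = (B + (-5 + 5)²/4)/(O - 1) - O = (B + (¼)*0²)/(-1 + O) - O = (B + (¼)*0)/(-1 + O) - O = (B + 0)/(-1 + O) - O = B/(-1 + O) - O = -O + B/(-1 + O))
J(-54, 136)*K(-2, t(4)) = (-11 + 136)*((-2 - 1 - 1*(-1)²)/(-1 - 1)) = 125*((-2 - 1 - 1*1)/(-2)) = 125*(-(-2 - 1 - 1)/2) = 125*(-½*(-4)) = 125*2 = 250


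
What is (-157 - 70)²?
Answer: 51529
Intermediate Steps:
(-157 - 70)² = (-227)² = 51529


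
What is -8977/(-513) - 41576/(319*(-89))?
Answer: 276194495/14564583 ≈ 18.963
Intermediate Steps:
-8977/(-513) - 41576/(319*(-89)) = -8977*(-1/513) - 41576/(-28391) = 8977/513 - 41576*(-1/28391) = 8977/513 + 41576/28391 = 276194495/14564583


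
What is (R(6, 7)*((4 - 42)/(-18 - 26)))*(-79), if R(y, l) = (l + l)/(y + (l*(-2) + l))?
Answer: 10507/11 ≈ 955.18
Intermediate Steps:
R(y, l) = 2*l/(y - l) (R(y, l) = (2*l)/(y + (-2*l + l)) = (2*l)/(y - l) = 2*l/(y - l))
(R(6, 7)*((4 - 42)/(-18 - 26)))*(-79) = ((2*7/(6 - 1*7))*((4 - 42)/(-18 - 26)))*(-79) = ((2*7/(6 - 7))*(-38/(-44)))*(-79) = ((2*7/(-1))*(-38*(-1/44)))*(-79) = ((2*7*(-1))*(19/22))*(-79) = -14*19/22*(-79) = -133/11*(-79) = 10507/11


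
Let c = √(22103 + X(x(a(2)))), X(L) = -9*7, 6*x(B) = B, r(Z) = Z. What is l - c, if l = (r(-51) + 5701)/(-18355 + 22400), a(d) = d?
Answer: 1130/809 - 2*√5510 ≈ -147.06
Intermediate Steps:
l = 1130/809 (l = (-51 + 5701)/(-18355 + 22400) = 5650/4045 = 5650*(1/4045) = 1130/809 ≈ 1.3968)
x(B) = B/6
X(L) = -63
c = 2*√5510 (c = √(22103 - 63) = √22040 = 2*√5510 ≈ 148.46)
l - c = 1130/809 - 2*√5510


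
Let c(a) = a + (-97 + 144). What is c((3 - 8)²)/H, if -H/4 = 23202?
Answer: -1/1289 ≈ -0.00077580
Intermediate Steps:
c(a) = 47 + a (c(a) = a + 47 = 47 + a)
H = -92808 (H = -4*23202 = -92808)
c((3 - 8)²)/H = (47 + (3 - 8)²)/(-92808) = (47 + (-5)²)*(-1/92808) = (47 + 25)*(-1/92808) = 72*(-1/92808) = -1/1289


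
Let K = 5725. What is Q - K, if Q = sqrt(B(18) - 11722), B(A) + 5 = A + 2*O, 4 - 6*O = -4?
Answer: -5725 + I*sqrt(105357)/3 ≈ -5725.0 + 108.2*I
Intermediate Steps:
O = 4/3 (O = 2/3 - 1/6*(-4) = 2/3 + 2/3 = 4/3 ≈ 1.3333)
B(A) = -7/3 + A (B(A) = -5 + (A + 2*(4/3)) = -5 + (A + 8/3) = -5 + (8/3 + A) = -7/3 + A)
Q = I*sqrt(105357)/3 (Q = sqrt((-7/3 + 18) - 11722) = sqrt(47/3 - 11722) = sqrt(-35119/3) = I*sqrt(105357)/3 ≈ 108.2*I)
Q - K = I*sqrt(105357)/3 - 1*5725 = I*sqrt(105357)/3 - 5725 = -5725 + I*sqrt(105357)/3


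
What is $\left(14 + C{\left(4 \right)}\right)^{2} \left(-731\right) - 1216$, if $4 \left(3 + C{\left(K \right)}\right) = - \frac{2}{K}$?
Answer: $- \frac{5610763}{64} \approx -87668.0$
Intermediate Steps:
$C{\left(K \right)} = -3 - \frac{1}{2 K}$ ($C{\left(K \right)} = -3 + \frac{\left(-2\right) \frac{1}{K}}{4} = -3 - \frac{1}{2 K}$)
$\left(14 + C{\left(4 \right)}\right)^{2} \left(-731\right) - 1216 = \left(14 - \left(3 + \frac{1}{2 \cdot 4}\right)\right)^{2} \left(-731\right) - 1216 = \left(14 - \frac{25}{8}\right)^{2} \left(-731\right) - 1216 = \left(\frac{87}{8}\right)^{2} \left(-731\right) - 1216 = \frac{7569}{64} \left(-731\right) - 1216 = - \frac{5532939}{64} - 1216 = - \frac{5610763}{64}$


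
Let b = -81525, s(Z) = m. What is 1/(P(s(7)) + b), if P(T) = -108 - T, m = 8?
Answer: -1/81641 ≈ -1.2249e-5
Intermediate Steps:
s(Z) = 8
1/(P(s(7)) + b) = 1/((-108 - 1*8) - 81525) = 1/((-108 - 8) - 81525) = 1/(-116 - 81525) = 1/(-81641) = -1/81641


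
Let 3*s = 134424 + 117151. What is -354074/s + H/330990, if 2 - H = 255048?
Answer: -3779527793/756989175 ≈ -4.9928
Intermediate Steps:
H = -255046 (H = 2 - 1*255048 = 2 - 255048 = -255046)
s = 251575/3 (s = (134424 + 117151)/3 = (⅓)*251575 = 251575/3 ≈ 83858.)
-354074/s + H/330990 = -354074/251575/3 - 255046/330990 = -354074*3/251575 - 255046*1/330990 = -1062222/251575 - 11593/15045 = -3779527793/756989175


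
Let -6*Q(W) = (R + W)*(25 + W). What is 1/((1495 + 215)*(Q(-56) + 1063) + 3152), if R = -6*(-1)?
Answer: 1/1379132 ≈ 7.2509e-7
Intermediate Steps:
R = 6
Q(W) = -(6 + W)*(25 + W)/6
1/((1495 + 215)*(Q(-56) + 1063) + 3152) = 1/((1495 + 215)*((-25 - 31/6*(-56) - ⅙*(-56)²) + 1063) + 3152) = 1/(1710*((-25 + 868/3 - ⅙*3136) + 1063) + 3152) = 1/(1710*((-25 + 868/3 - 1568/3) + 1063) + 3152) = 1/(1710*(-775/3 + 1063) + 3152) = 1/(1710*(2414/3) + 3152) = 1/(1375980 + 3152) = 1/1379132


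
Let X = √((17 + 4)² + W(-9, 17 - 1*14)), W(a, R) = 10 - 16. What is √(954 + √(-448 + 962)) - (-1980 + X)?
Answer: 1980 + √(954 + √514) - √435 ≈ 1990.4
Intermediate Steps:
W(a, R) = -6
X = √435 (X = √((17 + 4)² - 6) = √(21² - 6) = √(441 - 6) = √435 ≈ 20.857)
√(954 + √(-448 + 962)) - (-1980 + X) = √(954 + √(-448 + 962)) - (-1980 + √435) = √(954 + √514) + (1980 - √435) = 1980 + √(954 + √514) - √435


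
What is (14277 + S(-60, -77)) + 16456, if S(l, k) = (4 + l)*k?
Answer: 35045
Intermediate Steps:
S(l, k) = k*(4 + l)
(14277 + S(-60, -77)) + 16456 = (14277 - 77*(4 - 60)) + 16456 = (14277 - 77*(-56)) + 16456 = (14277 + 4312) + 16456 = 18589 + 16456 = 35045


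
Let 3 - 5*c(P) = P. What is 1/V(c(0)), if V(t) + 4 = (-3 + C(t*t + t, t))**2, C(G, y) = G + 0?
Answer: 625/101 ≈ 6.1881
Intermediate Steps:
c(P) = 3/5 - P/5
C(G, y) = G
V(t) = -4 + (-3 + t + t**2)**2 (V(t) = -4 + (-3 + (t*t + t))**2 = -4 + (-3 + (t**2 + t))**2 = -4 + (-3 + (t + t**2))**2 = -4 + (-3 + t + t**2)**2)
1/V(c(0)) = 1/(-4 + (-3 + (3/5 - 1/5*0)*(1 + (3/5 - 1/5*0)))**2) = 1/(-4 + (-3 + (3/5 + 0)*(1 + (3/5 + 0)))**2) = 1/(-4 + (-3 + 3*(1 + 3/5)/5)**2) = 1/(-4 + (-3 + (3/5)*(8/5))**2) = 1/(-4 + (-3 + 24/25)**2) = 1/(-4 + (-51/25)**2) = 1/(-4 + 2601/625) = 1/(101/625) = 625/101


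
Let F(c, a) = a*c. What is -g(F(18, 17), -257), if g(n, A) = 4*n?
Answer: -1224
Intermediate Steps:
-g(F(18, 17), -257) = -4*17*18 = -4*306 = -1*1224 = -1224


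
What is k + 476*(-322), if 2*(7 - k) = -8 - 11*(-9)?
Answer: -306621/2 ≈ -1.5331e+5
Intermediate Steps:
k = -77/2 (k = 7 - (-8 - 11*(-9))/2 = 7 - (-8 + 99)/2 = 7 - ½*91 = 7 - 91/2 = -77/2 ≈ -38.500)
k + 476*(-322) = -77/2 + 476*(-322) = -77/2 - 153272 = -306621/2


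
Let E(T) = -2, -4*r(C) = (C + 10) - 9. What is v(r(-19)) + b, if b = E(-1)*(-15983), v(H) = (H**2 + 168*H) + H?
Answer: 130987/4 ≈ 32747.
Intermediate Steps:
r(C) = -1/4 - C/4 (r(C) = -((C + 10) - 9)/4 = -((10 + C) - 9)/4 = -(1 + C)/4 = -1/4 - C/4)
v(H) = H**2 + 169*H
b = 31966 (b = -2*(-15983) = 31966)
v(r(-19)) + b = (-1/4 - 1/4*(-19))*(169 + (-1/4 - 1/4*(-19))) + 31966 = (-1/4 + 19/4)*(169 + (-1/4 + 19/4)) + 31966 = 9*(169 + 9/2)/2 + 31966 = (9/2)*(347/2) + 31966 = 3123/4 + 31966 = 130987/4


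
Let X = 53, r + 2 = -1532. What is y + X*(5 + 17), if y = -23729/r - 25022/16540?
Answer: 3742283209/3171545 ≈ 1180.0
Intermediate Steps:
r = -1534 (r = -2 - 1532 = -1534)
y = 44261739/3171545 (y = -23729/(-1534) - 25022/16540 = -23729*(-1/1534) - 25022*1/16540 = 23729/1534 - 12511/8270 = 44261739/3171545 ≈ 13.956)
y + X*(5 + 17) = 44261739/3171545 + 53*(5 + 17) = 44261739/3171545 + 53*22 = 44261739/3171545 + 1166 = 3742283209/3171545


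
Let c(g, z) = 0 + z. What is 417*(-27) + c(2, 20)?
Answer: -11239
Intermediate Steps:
c(g, z) = z
417*(-27) + c(2, 20) = 417*(-27) + 20 = -11259 + 20 = -11239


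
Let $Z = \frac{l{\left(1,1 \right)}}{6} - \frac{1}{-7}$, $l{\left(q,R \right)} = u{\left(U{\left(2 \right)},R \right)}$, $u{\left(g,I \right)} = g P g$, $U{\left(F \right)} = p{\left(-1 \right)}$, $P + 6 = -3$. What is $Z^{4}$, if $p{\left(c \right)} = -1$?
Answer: $\frac{130321}{38416} \approx 3.3924$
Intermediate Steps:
$P = -9$ ($P = -6 - 3 = -9$)
$U{\left(F \right)} = -1$
$u{\left(g,I \right)} = - 9 g^{2}$ ($u{\left(g,I \right)} = g \left(-9\right) g = - 9 g g = - 9 g^{2}$)
$l{\left(q,R \right)} = -9$ ($l{\left(q,R \right)} = - 9 \left(-1\right)^{2} = \left(-9\right) 1 = -9$)
$Z = - \frac{19}{14}$ ($Z = - \frac{9}{6} - \frac{1}{-7} = \left(-9\right) \frac{1}{6} - - \frac{1}{7} = - \frac{3}{2} + \frac{1}{7} = - \frac{19}{14} \approx -1.3571$)
$Z^{4} = \left(- \frac{19}{14}\right)^{4} = \frac{130321}{38416}$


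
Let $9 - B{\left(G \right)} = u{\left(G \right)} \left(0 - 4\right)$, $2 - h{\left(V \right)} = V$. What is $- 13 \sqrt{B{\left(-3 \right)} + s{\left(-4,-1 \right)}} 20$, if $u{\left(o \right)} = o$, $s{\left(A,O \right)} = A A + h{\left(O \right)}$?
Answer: $-1040$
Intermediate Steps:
$h{\left(V \right)} = 2 - V$
$s{\left(A,O \right)} = 2 + A^{2} - O$ ($s{\left(A,O \right)} = A A - \left(-2 + O\right) = A^{2} - \left(-2 + O\right) = 2 + A^{2} - O$)
$B{\left(G \right)} = 9 + 4 G$ ($B{\left(G \right)} = 9 - G \left(0 - 4\right) = 9 - G \left(-4\right) = 9 - - 4 G = 9 + 4 G$)
$- 13 \sqrt{B{\left(-3 \right)} + s{\left(-4,-1 \right)}} 20 = - 13 \sqrt{\left(9 + 4 \left(-3\right)\right) + \left(2 + \left(-4\right)^{2} - -1\right)} 20 = - 13 \sqrt{\left(9 - 12\right) + \left(2 + 16 + 1\right)} 20 = - 13 \sqrt{-3 + 19} \cdot 20 = - 13 \sqrt{16} \cdot 20 = \left(-13\right) 4 \cdot 20 = \left(-52\right) 20 = -1040$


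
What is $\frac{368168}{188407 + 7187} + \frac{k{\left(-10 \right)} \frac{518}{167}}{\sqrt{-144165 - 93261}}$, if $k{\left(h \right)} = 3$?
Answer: $\frac{184084}{97797} - \frac{37 i \sqrt{237426}}{944051} \approx 1.8823 - 0.019097 i$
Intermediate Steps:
$\frac{368168}{188407 + 7187} + \frac{k{\left(-10 \right)} \frac{518}{167}}{\sqrt{-144165 - 93261}} = \frac{368168}{188407 + 7187} + \frac{3 \cdot \frac{518}{167}}{\sqrt{-144165 - 93261}} = \frac{368168}{195594} + \frac{3 \cdot 518 \cdot \frac{1}{167}}{\sqrt{-237426}} = 368168 \cdot \frac{1}{195594} + \frac{3 \cdot \frac{518}{167}}{i \sqrt{237426}} = \frac{184084}{97797} + \frac{1554 \left(- \frac{i \sqrt{237426}}{237426}\right)}{167} = \frac{184084}{97797} - \frac{37 i \sqrt{237426}}{944051}$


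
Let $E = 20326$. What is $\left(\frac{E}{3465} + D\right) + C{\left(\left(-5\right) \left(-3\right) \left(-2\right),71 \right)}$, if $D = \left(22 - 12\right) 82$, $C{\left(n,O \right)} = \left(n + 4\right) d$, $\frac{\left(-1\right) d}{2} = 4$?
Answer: $\frac{3582346}{3465} \approx 1033.9$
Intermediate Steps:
$d = -8$ ($d = \left(-2\right) 4 = -8$)
$C{\left(n,O \right)} = -32 - 8 n$ ($C{\left(n,O \right)} = \left(n + 4\right) \left(-8\right) = \left(4 + n\right) \left(-8\right) = -32 - 8 n$)
$D = 820$ ($D = 10 \cdot 82 = 820$)
$\left(\frac{E}{3465} + D\right) + C{\left(\left(-5\right) \left(-3\right) \left(-2\right),71 \right)} = \left(\frac{20326}{3465} + 820\right) - \left(32 + 8 \left(-5\right) \left(-3\right) \left(-2\right)\right) = \left(20326 \cdot \frac{1}{3465} + 820\right) - \left(32 + 8 \cdot 15 \left(-2\right)\right) = \left(\frac{20326}{3465} + 820\right) - -208 = \frac{2861626}{3465} + \left(-32 + 240\right) = \frac{2861626}{3465} + 208 = \frac{3582346}{3465}$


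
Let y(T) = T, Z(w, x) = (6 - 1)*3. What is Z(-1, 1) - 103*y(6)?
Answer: -603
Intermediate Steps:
Z(w, x) = 15 (Z(w, x) = 5*3 = 15)
Z(-1, 1) - 103*y(6) = 15 - 103*6 = 15 - 618 = -603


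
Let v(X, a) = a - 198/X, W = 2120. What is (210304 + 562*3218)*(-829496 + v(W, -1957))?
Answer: -88963369102539/53 ≈ -1.6786e+12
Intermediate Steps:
(210304 + 562*3218)*(-829496 + v(W, -1957)) = (210304 + 562*3218)*(-829496 + (-1957 - 198/2120)) = (210304 + 1808516)*(-829496 + (-1957 - 198*1/2120)) = 2018820*(-829496 + (-1957 - 99/1060)) = 2018820*(-829496 - 2074519/1060) = 2018820*(-881340279/1060) = -88963369102539/53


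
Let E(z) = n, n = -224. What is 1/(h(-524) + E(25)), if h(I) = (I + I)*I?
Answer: 1/548928 ≈ 1.8217e-6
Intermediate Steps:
E(z) = -224
h(I) = 2*I**2 (h(I) = (2*I)*I = 2*I**2)
1/(h(-524) + E(25)) = 1/(2*(-524)**2 - 224) = 1/(2*274576 - 224) = 1/(549152 - 224) = 1/548928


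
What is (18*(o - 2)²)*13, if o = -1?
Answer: 2106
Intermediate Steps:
(18*(o - 2)²)*13 = (18*(-1 - 2)²)*13 = (18*(-3)²)*13 = (18*9)*13 = 162*13 = 2106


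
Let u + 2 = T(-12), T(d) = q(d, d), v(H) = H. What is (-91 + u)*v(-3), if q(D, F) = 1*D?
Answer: 315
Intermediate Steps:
q(D, F) = D
T(d) = d
u = -14 (u = -2 - 12 = -14)
(-91 + u)*v(-3) = (-91 - 14)*(-3) = -105*(-3) = 315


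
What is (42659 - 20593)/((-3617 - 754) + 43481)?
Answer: 11033/19555 ≈ 0.56420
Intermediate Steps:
(42659 - 20593)/((-3617 - 754) + 43481) = 22066/(-4371 + 43481) = 22066/39110 = 22066*(1/39110) = 11033/19555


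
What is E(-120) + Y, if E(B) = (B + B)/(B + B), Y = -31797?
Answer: -31796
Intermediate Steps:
E(B) = 1 (E(B) = (2*B)/((2*B)) = (2*B)*(1/(2*B)) = 1)
E(-120) + Y = 1 - 31797 = -31796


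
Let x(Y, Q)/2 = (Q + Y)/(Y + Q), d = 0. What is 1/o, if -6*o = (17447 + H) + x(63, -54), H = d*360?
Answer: -6/17449 ≈ -0.00034386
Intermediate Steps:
H = 0 (H = 0*360 = 0)
x(Y, Q) = 2 (x(Y, Q) = 2*((Q + Y)/(Y + Q)) = 2*((Q + Y)/(Q + Y)) = 2*1 = 2)
o = -17449/6 (o = -((17447 + 0) + 2)/6 = -(17447 + 2)/6 = -⅙*17449 = -17449/6 ≈ -2908.2)
1/o = 1/(-17449/6) = -6/17449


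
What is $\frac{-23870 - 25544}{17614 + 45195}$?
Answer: $- \frac{49414}{62809} \approx -0.78673$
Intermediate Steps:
$\frac{-23870 - 25544}{17614 + 45195} = - \frac{49414}{62809}$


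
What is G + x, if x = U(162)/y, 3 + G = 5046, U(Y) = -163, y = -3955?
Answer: 19945228/3955 ≈ 5043.0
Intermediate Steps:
G = 5043 (G = -3 + 5046 = 5043)
x = 163/3955 (x = -163/(-3955) = -163*(-1/3955) = 163/3955 ≈ 0.041214)
G + x = 5043 + 163/3955 = 19945228/3955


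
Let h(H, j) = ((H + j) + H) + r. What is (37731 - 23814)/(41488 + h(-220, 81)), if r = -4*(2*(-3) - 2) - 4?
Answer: 4639/13719 ≈ 0.33814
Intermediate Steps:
r = 28 (r = -4*(-6 - 2) - 4 = -4*(-8) - 4 = 32 - 4 = 28)
h(H, j) = 28 + j + 2*H (h(H, j) = ((H + j) + H) + 28 = (j + 2*H) + 28 = 28 + j + 2*H)
(37731 - 23814)/(41488 + h(-220, 81)) = (37731 - 23814)/(41488 + (28 + 81 + 2*(-220))) = 13917/(41488 + (28 + 81 - 440)) = 13917/(41488 - 331) = 13917/41157 = 13917*(1/41157) = 4639/13719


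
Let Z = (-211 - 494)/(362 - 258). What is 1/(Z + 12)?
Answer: 104/543 ≈ 0.19153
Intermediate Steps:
Z = -705/104 ≈ -6.7788
1/(Z + 12) = 1/(-705/104 + 12) = 1/(543/104) = 104/543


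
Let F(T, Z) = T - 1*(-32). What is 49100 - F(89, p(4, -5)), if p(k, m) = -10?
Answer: 48979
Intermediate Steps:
F(T, Z) = 32 + T (F(T, Z) = T + 32 = 32 + T)
49100 - F(89, p(4, -5)) = 49100 - (32 + 89) = 49100 - 1*121 = 49100 - 121 = 48979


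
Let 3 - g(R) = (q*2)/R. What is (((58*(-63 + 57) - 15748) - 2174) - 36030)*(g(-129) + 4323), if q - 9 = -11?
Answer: -10100705000/43 ≈ -2.3490e+8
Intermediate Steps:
q = -2 (q = 9 - 11 = -2)
g(R) = 3 + 4/R (g(R) = 3 - (-2*2)/R = 3 - (-4)/R = 3 + 4/R)
(((58*(-63 + 57) - 15748) - 2174) - 36030)*(g(-129) + 4323) = (((58*(-63 + 57) - 15748) - 2174) - 36030)*((3 + 4/(-129)) + 4323) = (((58*(-6) - 15748) - 2174) - 36030)*((3 + 4*(-1/129)) + 4323) = (((-348 - 15748) - 2174) - 36030)*((3 - 4/129) + 4323) = ((-16096 - 2174) - 36030)*(383/129 + 4323) = (-18270 - 36030)*(558050/129) = -54300*558050/129 = -10100705000/43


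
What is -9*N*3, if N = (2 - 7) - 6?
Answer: 297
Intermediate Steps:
N = -11 (N = -5 - 6 = -11)
-9*N*3 = -9*(-11)*3 = 99*3 = 297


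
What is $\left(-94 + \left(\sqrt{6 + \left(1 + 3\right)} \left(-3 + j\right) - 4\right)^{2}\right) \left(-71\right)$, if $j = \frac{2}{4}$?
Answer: $\frac{2201}{2} - 1420 \sqrt{10} \approx -3389.9$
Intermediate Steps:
$j = \frac{1}{2}$ ($j = 2 \cdot \frac{1}{4} = \frac{1}{2} \approx 0.5$)
$\left(-94 + \left(\sqrt{6 + \left(1 + 3\right)} \left(-3 + j\right) - 4\right)^{2}\right) \left(-71\right) = \left(-94 + \left(\sqrt{6 + \left(1 + 3\right)} \left(-3 + \frac{1}{2}\right) - 4\right)^{2}\right) \left(-71\right) = \left(-94 + \left(\sqrt{6 + 4} \left(- \frac{5}{2}\right) - 4\right)^{2}\right) \left(-71\right) = \left(-94 + \left(\sqrt{10} \left(- \frac{5}{2}\right) - 4\right)^{2}\right) \left(-71\right) = \left(-94 + \left(- \frac{5 \sqrt{10}}{2} - 4\right)^{2}\right) \left(-71\right) = \left(-94 + \left(-4 - \frac{5 \sqrt{10}}{2}\right)^{2}\right) \left(-71\right) = 6674 - 71 \left(-4 - \frac{5 \sqrt{10}}{2}\right)^{2}$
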